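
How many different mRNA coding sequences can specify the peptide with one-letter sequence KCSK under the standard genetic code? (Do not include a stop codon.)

Lys: 2 codons.
Cys: 2 codons.
Ser: 6 codons.
Lys: 2 codons.
2 × 2 × 6 × 2 = 48.

48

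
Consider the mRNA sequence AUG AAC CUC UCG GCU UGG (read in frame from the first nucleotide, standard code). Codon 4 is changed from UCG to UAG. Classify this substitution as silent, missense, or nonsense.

Position 11 falls in codon 4: UCG → Ser.
After the substitution the codon is UAG → Stop.
The new codon is a stop codon, so this is a nonsense mutation.

nonsense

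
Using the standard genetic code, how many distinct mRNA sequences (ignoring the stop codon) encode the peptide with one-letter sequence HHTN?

32

His: 2 codons.
His: 2 codons.
Thr: 4 codons.
Asn: 2 codons.
2 × 2 × 4 × 2 = 32.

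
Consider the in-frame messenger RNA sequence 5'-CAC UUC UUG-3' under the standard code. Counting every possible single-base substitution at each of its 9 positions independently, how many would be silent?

4

Codon 1 (CAC, His): 1 synonymous substitution.
Codon 2 (UUC, Phe): 1 synonymous substitution.
Codon 3 (UUG, Leu): 2 synonymous substitutions.
Total: 1 + 1 + 2 = 4.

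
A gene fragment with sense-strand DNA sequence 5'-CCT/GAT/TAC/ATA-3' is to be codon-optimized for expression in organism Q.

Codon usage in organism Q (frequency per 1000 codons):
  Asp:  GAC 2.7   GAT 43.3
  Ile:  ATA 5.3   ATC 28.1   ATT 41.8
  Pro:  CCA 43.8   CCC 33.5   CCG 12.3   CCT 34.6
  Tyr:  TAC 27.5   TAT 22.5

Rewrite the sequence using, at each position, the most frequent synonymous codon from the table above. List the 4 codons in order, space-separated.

Codon 1 (Pro): best is CCA at 43.8.
Codon 2 (Asp): best is GAT at 43.3.
Codon 3 (Tyr): best is TAC at 27.5.
Codon 4 (Ile): best is ATT at 41.8.

CCA GAT TAC ATT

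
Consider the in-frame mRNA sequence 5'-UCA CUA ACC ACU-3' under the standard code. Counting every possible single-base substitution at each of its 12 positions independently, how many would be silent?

Codon 1 (UCA, Ser): 3 synonymous substitutions.
Codon 2 (CUA, Leu): 4 synonymous substitutions.
Codon 3 (ACC, Thr): 3 synonymous substitutions.
Codon 4 (ACU, Thr): 3 synonymous substitutions.
Total: 3 + 4 + 3 + 3 = 13.

13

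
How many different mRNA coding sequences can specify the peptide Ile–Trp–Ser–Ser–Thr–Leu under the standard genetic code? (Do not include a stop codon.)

Ile: 3 codons.
Trp: 1 codon.
Ser: 6 codons.
Ser: 6 codons.
Thr: 4 codons.
Leu: 6 codons.
3 × 1 × 6 × 6 × 4 × 6 = 2592.

2592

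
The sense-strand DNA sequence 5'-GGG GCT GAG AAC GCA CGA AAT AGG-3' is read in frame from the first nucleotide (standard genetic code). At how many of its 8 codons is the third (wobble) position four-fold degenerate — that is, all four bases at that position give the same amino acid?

Codon 1 GGG (Gly): third position 4-fold.
Codon 2 GCT (Ala): third position 4-fold.
Codon 3 GAG (Glu): third position 2-fold.
Codon 4 AAC (Asn): third position 2-fold.
Codon 5 GCA (Ala): third position 4-fold.
Codon 6 CGA (Arg): third position 4-fold.
Codon 7 AAT (Asn): third position 2-fold.
Codon 8 AGG (Arg): third position 2-fold.
Four-fold degenerate third positions: 4.

4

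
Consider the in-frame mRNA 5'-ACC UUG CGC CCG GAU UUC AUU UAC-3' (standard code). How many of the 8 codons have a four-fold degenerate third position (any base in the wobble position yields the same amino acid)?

3

Codon 1 ACC (Thr): third position 4-fold.
Codon 2 UUG (Leu): third position 2-fold.
Codon 3 CGC (Arg): third position 4-fold.
Codon 4 CCG (Pro): third position 4-fold.
Codon 5 GAU (Asp): third position 2-fold.
Codon 6 UUC (Phe): third position 2-fold.
Codon 7 AUU (Ile): third position 3-fold.
Codon 8 UAC (Tyr): third position 2-fold.
Four-fold degenerate third positions: 3.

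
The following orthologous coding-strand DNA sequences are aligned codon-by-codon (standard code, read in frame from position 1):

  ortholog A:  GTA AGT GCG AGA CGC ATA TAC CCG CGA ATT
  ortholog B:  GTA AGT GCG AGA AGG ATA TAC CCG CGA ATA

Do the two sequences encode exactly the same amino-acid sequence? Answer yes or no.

yes

Codon 1: GTA Val / GTA Val — identical.
Codon 2: AGT Ser / AGT Ser — identical.
Codon 3: GCG Ala / GCG Ala — identical.
Codon 4: AGA Arg / AGA Arg — identical.
Codon 5: CGC Arg / AGG Arg — synonymous.
Codon 6: ATA Ile / ATA Ile — identical.
Codon 7: TAC Tyr / TAC Tyr — identical.
Codon 8: CCG Pro / CCG Pro — identical.
Codon 9: CGA Arg / CGA Arg — identical.
Codon 10: ATT Ile / ATA Ile — synonymous.
Nonsynonymous differences: 0 → same protein.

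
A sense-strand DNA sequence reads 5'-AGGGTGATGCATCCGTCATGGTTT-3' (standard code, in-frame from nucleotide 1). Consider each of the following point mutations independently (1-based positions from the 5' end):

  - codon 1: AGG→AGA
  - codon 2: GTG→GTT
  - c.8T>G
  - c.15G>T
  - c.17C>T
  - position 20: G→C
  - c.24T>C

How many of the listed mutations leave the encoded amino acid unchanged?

Codon 1: AGG (Arg) → AGA (Arg) — synonymous.
Codon 2: GTG (Val) → GTT (Val) — synonymous.
Codon 3: ATG (Met) → AGG (Arg) — missense.
Codon 5: CCG (Pro) → CCT (Pro) — synonymous.
Codon 6: TCA (Ser) → TTA (Leu) — missense.
Codon 7: TGG (Trp) → TCG (Ser) — missense.
Codon 8: TTT (Phe) → TTC (Phe) — synonymous.
Synonymous: 4 of 7.

4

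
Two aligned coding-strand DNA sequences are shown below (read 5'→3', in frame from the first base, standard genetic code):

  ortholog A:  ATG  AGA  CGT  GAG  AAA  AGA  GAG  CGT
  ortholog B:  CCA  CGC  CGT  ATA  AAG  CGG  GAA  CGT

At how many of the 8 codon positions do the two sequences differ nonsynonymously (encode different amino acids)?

Codon 1: ATG Met / CCA Pro — nonsynonymous.
Codon 2: AGA Arg / CGC Arg — synonymous.
Codon 3: CGT Arg / CGT Arg — identical.
Codon 4: GAG Glu / ATA Ile — nonsynonymous.
Codon 5: AAA Lys / AAG Lys — synonymous.
Codon 6: AGA Arg / CGG Arg — synonymous.
Codon 7: GAG Glu / GAA Glu — synonymous.
Codon 8: CGT Arg / CGT Arg — identical.
Nonsynonymous differences: 2.

2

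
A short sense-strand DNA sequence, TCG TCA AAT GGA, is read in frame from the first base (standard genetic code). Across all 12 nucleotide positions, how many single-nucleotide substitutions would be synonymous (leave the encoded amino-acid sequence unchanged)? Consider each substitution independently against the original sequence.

Codon 1 (TCG, Ser): 3 synonymous substitutions.
Codon 2 (TCA, Ser): 3 synonymous substitutions.
Codon 3 (AAT, Asn): 1 synonymous substitution.
Codon 4 (GGA, Gly): 3 synonymous substitutions.
Total: 3 + 3 + 1 + 3 = 10.

10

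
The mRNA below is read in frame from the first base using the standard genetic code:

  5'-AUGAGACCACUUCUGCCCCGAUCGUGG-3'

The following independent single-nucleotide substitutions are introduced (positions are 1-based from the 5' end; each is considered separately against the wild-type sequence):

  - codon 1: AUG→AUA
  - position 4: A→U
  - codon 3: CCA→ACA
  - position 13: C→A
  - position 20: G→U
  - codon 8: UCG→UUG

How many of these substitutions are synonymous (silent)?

Codon 1: AUG (Met) → AUA (Ile) — missense.
Codon 2: AGA (Arg) → UGA (Stop) — nonsense.
Codon 3: CCA (Pro) → ACA (Thr) — missense.
Codon 5: CUG (Leu) → AUG (Met) — missense.
Codon 7: CGA (Arg) → CUA (Leu) — missense.
Codon 8: UCG (Ser) → UUG (Leu) — missense.
Synonymous: 0 of 6.

0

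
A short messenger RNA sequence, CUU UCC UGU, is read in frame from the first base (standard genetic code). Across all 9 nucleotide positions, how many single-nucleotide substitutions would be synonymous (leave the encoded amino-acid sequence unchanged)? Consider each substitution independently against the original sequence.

7

Codon 1 (CUU, Leu): 3 synonymous substitutions.
Codon 2 (UCC, Ser): 3 synonymous substitutions.
Codon 3 (UGU, Cys): 1 synonymous substitution.
Total: 3 + 3 + 1 = 7.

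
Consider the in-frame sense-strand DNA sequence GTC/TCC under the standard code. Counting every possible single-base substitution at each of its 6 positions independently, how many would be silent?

6

Codon 1 (GTC, Val): 3 synonymous substitutions.
Codon 2 (TCC, Ser): 3 synonymous substitutions.
Total: 3 + 3 = 6.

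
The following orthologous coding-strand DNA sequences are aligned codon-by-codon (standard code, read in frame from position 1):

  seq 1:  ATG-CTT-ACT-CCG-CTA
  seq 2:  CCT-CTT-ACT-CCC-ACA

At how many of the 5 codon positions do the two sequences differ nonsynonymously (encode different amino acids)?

Codon 1: ATG Met / CCT Pro — nonsynonymous.
Codon 2: CTT Leu / CTT Leu — identical.
Codon 3: ACT Thr / ACT Thr — identical.
Codon 4: CCG Pro / CCC Pro — synonymous.
Codon 5: CTA Leu / ACA Thr — nonsynonymous.
Nonsynonymous differences: 2.

2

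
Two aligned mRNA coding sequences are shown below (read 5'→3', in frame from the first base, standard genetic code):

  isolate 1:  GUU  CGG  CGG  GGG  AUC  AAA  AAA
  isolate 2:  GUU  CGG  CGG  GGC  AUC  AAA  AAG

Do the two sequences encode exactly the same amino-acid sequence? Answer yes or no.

Codon 1: GUU Val / GUU Val — identical.
Codon 2: CGG Arg / CGG Arg — identical.
Codon 3: CGG Arg / CGG Arg — identical.
Codon 4: GGG Gly / GGC Gly — synonymous.
Codon 5: AUC Ile / AUC Ile — identical.
Codon 6: AAA Lys / AAA Lys — identical.
Codon 7: AAA Lys / AAG Lys — synonymous.
Nonsynonymous differences: 0 → same protein.

yes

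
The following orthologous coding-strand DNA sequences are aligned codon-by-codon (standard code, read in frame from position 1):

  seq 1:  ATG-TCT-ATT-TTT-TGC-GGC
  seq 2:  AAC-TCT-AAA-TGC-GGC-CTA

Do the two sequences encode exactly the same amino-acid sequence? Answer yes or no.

Codon 1: ATG Met / AAC Asn — nonsynonymous.
Codon 2: TCT Ser / TCT Ser — identical.
Codon 3: ATT Ile / AAA Lys — nonsynonymous.
Codon 4: TTT Phe / TGC Cys — nonsynonymous.
Codon 5: TGC Cys / GGC Gly — nonsynonymous.
Codon 6: GGC Gly / CTA Leu — nonsynonymous.
Nonsynonymous differences: 5 → different protein.

no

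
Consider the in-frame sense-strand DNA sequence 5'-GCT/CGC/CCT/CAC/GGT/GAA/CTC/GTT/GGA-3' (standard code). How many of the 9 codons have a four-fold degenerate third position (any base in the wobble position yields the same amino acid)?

7

Codon 1 GCT (Ala): third position 4-fold.
Codon 2 CGC (Arg): third position 4-fold.
Codon 3 CCT (Pro): third position 4-fold.
Codon 4 CAC (His): third position 2-fold.
Codon 5 GGT (Gly): third position 4-fold.
Codon 6 GAA (Glu): third position 2-fold.
Codon 7 CTC (Leu): third position 4-fold.
Codon 8 GTT (Val): third position 4-fold.
Codon 9 GGA (Gly): third position 4-fold.
Four-fold degenerate third positions: 7.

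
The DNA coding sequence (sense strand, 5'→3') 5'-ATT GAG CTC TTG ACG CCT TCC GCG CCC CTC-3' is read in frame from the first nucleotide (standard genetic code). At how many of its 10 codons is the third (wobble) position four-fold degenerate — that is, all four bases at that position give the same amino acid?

7

Codon 1 ATT (Ile): third position 3-fold.
Codon 2 GAG (Glu): third position 2-fold.
Codon 3 CTC (Leu): third position 4-fold.
Codon 4 TTG (Leu): third position 2-fold.
Codon 5 ACG (Thr): third position 4-fold.
Codon 6 CCT (Pro): third position 4-fold.
Codon 7 TCC (Ser): third position 4-fold.
Codon 8 GCG (Ala): third position 4-fold.
Codon 9 CCC (Pro): third position 4-fold.
Codon 10 CTC (Leu): third position 4-fold.
Four-fold degenerate third positions: 7.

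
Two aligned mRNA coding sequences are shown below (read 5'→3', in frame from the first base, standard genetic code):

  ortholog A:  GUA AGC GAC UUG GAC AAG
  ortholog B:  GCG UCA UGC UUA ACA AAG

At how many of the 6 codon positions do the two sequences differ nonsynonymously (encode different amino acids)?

Codon 1: GUA Val / GCG Ala — nonsynonymous.
Codon 2: AGC Ser / UCA Ser — synonymous.
Codon 3: GAC Asp / UGC Cys — nonsynonymous.
Codon 4: UUG Leu / UUA Leu — synonymous.
Codon 5: GAC Asp / ACA Thr — nonsynonymous.
Codon 6: AAG Lys / AAG Lys — identical.
Nonsynonymous differences: 3.

3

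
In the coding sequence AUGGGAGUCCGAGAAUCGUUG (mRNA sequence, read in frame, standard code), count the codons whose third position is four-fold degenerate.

Codon 1 AUG (Met): third position 1-fold.
Codon 2 GGA (Gly): third position 4-fold.
Codon 3 GUC (Val): third position 4-fold.
Codon 4 CGA (Arg): third position 4-fold.
Codon 5 GAA (Glu): third position 2-fold.
Codon 6 UCG (Ser): third position 4-fold.
Codon 7 UUG (Leu): third position 2-fold.
Four-fold degenerate third positions: 4.

4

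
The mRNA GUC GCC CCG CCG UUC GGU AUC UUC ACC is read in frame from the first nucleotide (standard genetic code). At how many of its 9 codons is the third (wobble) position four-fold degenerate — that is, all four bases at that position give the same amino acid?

Codon 1 GUC (Val): third position 4-fold.
Codon 2 GCC (Ala): third position 4-fold.
Codon 3 CCG (Pro): third position 4-fold.
Codon 4 CCG (Pro): third position 4-fold.
Codon 5 UUC (Phe): third position 2-fold.
Codon 6 GGU (Gly): third position 4-fold.
Codon 7 AUC (Ile): third position 3-fold.
Codon 8 UUC (Phe): third position 2-fold.
Codon 9 ACC (Thr): third position 4-fold.
Four-fold degenerate third positions: 6.

6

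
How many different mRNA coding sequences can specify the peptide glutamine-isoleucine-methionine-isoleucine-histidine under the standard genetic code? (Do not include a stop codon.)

Gln: 2 codons.
Ile: 3 codons.
Met: 1 codon.
Ile: 3 codons.
His: 2 codons.
2 × 3 × 1 × 3 × 2 = 36.

36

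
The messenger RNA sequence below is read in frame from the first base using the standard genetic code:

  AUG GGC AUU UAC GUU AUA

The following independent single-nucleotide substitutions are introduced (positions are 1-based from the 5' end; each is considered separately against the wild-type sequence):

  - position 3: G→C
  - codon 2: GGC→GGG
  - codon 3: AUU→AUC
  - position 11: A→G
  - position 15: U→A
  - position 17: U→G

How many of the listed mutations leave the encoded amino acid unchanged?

3

Codon 1: AUG (Met) → AUC (Ile) — missense.
Codon 2: GGC (Gly) → GGG (Gly) — synonymous.
Codon 3: AUU (Ile) → AUC (Ile) — synonymous.
Codon 4: UAC (Tyr) → UGC (Cys) — missense.
Codon 5: GUU (Val) → GUA (Val) — synonymous.
Codon 6: AUA (Ile) → AGA (Arg) — missense.
Synonymous: 3 of 6.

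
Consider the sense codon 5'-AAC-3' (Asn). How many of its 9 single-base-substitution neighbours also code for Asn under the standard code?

Position 1: none → 0 synonymous.
Position 2: none → 0 synonymous.
Position 3: AAT → 1 synonymous.
Total: 0 + 0 + 1 = 1.

1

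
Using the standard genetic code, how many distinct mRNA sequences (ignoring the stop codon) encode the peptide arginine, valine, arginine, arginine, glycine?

3456

Arg: 6 codons.
Val: 4 codons.
Arg: 6 codons.
Arg: 6 codons.
Gly: 4 codons.
6 × 4 × 6 × 6 × 4 = 3456.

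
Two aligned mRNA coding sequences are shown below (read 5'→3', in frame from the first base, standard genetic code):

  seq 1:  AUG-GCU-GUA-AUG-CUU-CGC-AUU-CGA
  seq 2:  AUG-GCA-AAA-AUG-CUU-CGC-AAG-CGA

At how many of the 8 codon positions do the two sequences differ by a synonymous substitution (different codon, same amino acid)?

1

Codon 1: AUG Met / AUG Met — identical.
Codon 2: GCU Ala / GCA Ala — synonymous.
Codon 3: GUA Val / AAA Lys — nonsynonymous.
Codon 4: AUG Met / AUG Met — identical.
Codon 5: CUU Leu / CUU Leu — identical.
Codon 6: CGC Arg / CGC Arg — identical.
Codon 7: AUU Ile / AAG Lys — nonsynonymous.
Codon 8: CGA Arg / CGA Arg — identical.
Synonymous differences: 1.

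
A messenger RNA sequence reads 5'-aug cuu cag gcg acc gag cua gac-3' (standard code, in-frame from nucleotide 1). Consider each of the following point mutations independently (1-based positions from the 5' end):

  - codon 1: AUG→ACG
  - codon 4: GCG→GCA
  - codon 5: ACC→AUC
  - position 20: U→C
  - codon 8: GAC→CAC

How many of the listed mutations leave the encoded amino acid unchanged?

1

Codon 1: AUG (Met) → ACG (Thr) — missense.
Codon 4: GCG (Ala) → GCA (Ala) — synonymous.
Codon 5: ACC (Thr) → AUC (Ile) — missense.
Codon 7: CUA (Leu) → CCA (Pro) — missense.
Codon 8: GAC (Asp) → CAC (His) — missense.
Synonymous: 1 of 5.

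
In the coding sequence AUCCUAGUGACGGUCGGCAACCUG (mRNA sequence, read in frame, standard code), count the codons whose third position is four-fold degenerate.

Codon 1 AUC (Ile): third position 3-fold.
Codon 2 CUA (Leu): third position 4-fold.
Codon 3 GUG (Val): third position 4-fold.
Codon 4 ACG (Thr): third position 4-fold.
Codon 5 GUC (Val): third position 4-fold.
Codon 6 GGC (Gly): third position 4-fold.
Codon 7 AAC (Asn): third position 2-fold.
Codon 8 CUG (Leu): third position 4-fold.
Four-fold degenerate third positions: 6.

6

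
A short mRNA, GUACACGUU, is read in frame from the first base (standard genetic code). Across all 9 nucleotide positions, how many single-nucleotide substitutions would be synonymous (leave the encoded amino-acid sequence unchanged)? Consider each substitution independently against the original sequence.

7

Codon 1 (GUA, Val): 3 synonymous substitutions.
Codon 2 (CAC, His): 1 synonymous substitution.
Codon 3 (GUU, Val): 3 synonymous substitutions.
Total: 3 + 1 + 3 = 7.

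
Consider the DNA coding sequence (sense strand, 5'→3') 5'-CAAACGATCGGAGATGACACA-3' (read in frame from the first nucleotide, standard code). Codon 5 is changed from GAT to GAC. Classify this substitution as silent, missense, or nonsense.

silent

Position 15 falls in codon 5: GAT → Asp.
After the substitution the codon is GAC → Asp.
Both encode Asp, so the change is synonymous.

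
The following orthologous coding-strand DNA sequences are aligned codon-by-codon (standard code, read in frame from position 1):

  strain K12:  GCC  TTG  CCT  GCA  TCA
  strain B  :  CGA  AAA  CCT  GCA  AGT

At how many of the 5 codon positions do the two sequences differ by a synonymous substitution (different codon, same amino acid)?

1

Codon 1: GCC Ala / CGA Arg — nonsynonymous.
Codon 2: TTG Leu / AAA Lys — nonsynonymous.
Codon 3: CCT Pro / CCT Pro — identical.
Codon 4: GCA Ala / GCA Ala — identical.
Codon 5: TCA Ser / AGT Ser — synonymous.
Synonymous differences: 1.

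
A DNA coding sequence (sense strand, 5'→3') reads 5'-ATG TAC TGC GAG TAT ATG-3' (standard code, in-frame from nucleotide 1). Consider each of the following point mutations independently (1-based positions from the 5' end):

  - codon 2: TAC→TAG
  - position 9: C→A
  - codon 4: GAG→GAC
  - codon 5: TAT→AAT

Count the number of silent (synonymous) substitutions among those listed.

Codon 2: TAC (Tyr) → TAG (Stop) — nonsense.
Codon 3: TGC (Cys) → TGA (Stop) — nonsense.
Codon 4: GAG (Glu) → GAC (Asp) — missense.
Codon 5: TAT (Tyr) → AAT (Asn) — missense.
Synonymous: 0 of 4.

0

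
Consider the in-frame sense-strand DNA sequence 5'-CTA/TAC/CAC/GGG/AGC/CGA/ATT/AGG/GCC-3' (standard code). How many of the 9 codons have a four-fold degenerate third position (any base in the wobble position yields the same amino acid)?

4

Codon 1 CTA (Leu): third position 4-fold.
Codon 2 TAC (Tyr): third position 2-fold.
Codon 3 CAC (His): third position 2-fold.
Codon 4 GGG (Gly): third position 4-fold.
Codon 5 AGC (Ser): third position 2-fold.
Codon 6 CGA (Arg): third position 4-fold.
Codon 7 ATT (Ile): third position 3-fold.
Codon 8 AGG (Arg): third position 2-fold.
Codon 9 GCC (Ala): third position 4-fold.
Four-fold degenerate third positions: 4.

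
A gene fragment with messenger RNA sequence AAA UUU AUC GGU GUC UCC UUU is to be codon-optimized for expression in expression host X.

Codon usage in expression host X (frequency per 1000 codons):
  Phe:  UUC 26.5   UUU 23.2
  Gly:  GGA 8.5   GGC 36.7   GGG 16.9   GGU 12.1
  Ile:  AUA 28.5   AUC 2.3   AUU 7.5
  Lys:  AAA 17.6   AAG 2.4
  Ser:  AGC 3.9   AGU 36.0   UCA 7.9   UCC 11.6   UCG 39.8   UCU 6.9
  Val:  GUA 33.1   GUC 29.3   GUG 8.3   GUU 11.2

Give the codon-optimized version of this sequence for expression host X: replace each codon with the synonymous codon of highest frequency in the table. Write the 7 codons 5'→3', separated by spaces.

AAA UUC AUA GGC GUA UCG UUC

Codon 1 (Lys): best is AAA at 17.6.
Codon 2 (Phe): best is UUC at 26.5.
Codon 3 (Ile): best is AUA at 28.5.
Codon 4 (Gly): best is GGC at 36.7.
Codon 5 (Val): best is GUA at 33.1.
Codon 6 (Ser): best is UCG at 39.8.
Codon 7 (Phe): best is UUC at 26.5.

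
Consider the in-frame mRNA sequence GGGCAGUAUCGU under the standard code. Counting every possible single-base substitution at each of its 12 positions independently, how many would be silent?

Codon 1 (GGG, Gly): 3 synonymous substitutions.
Codon 2 (CAG, Gln): 1 synonymous substitution.
Codon 3 (UAU, Tyr): 1 synonymous substitution.
Codon 4 (CGU, Arg): 3 synonymous substitutions.
Total: 3 + 1 + 1 + 3 = 8.

8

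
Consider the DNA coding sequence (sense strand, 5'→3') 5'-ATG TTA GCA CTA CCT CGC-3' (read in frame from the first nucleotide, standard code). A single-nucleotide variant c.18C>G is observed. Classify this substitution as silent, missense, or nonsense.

Position 18 falls in codon 6: CGC → Arg.
After the substitution the codon is CGG → Arg.
Both encode Arg, so the change is synonymous.

silent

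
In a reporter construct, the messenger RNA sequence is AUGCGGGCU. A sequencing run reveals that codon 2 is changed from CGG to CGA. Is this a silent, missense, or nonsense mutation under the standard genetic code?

Position 6 falls in codon 2: CGG → Arg.
After the substitution the codon is CGA → Arg.
Both encode Arg, so the change is synonymous.

silent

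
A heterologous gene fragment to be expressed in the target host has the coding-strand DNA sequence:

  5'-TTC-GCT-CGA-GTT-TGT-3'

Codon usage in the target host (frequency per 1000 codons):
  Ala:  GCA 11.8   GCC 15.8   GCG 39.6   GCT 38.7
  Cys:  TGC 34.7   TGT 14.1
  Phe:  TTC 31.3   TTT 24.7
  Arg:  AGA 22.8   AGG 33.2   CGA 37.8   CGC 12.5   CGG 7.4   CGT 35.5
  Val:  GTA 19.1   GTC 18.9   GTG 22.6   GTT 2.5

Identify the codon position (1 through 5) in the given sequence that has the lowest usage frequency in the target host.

4

Codon 1 TTC (Phe): 31.3 per 1000.
Codon 2 GCT (Ala): 38.7 per 1000.
Codon 3 CGA (Arg): 37.8 per 1000.
Codon 4 GTT (Val): 2.5 per 1000.
Codon 5 TGT (Cys): 14.1 per 1000.
Lowest frequency is 2.5 at codon 4.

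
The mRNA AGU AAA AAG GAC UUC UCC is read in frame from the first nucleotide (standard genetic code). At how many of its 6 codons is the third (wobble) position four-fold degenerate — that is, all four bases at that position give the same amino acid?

1

Codon 1 AGU (Ser): third position 2-fold.
Codon 2 AAA (Lys): third position 2-fold.
Codon 3 AAG (Lys): third position 2-fold.
Codon 4 GAC (Asp): third position 2-fold.
Codon 5 UUC (Phe): third position 2-fold.
Codon 6 UCC (Ser): third position 4-fold.
Four-fold degenerate third positions: 1.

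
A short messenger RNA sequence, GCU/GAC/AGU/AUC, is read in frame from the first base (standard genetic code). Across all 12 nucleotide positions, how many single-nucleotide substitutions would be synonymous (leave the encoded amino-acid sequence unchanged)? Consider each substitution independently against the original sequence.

7

Codon 1 (GCU, Ala): 3 synonymous substitutions.
Codon 2 (GAC, Asp): 1 synonymous substitution.
Codon 3 (AGU, Ser): 1 synonymous substitution.
Codon 4 (AUC, Ile): 2 synonymous substitutions.
Total: 3 + 1 + 1 + 2 = 7.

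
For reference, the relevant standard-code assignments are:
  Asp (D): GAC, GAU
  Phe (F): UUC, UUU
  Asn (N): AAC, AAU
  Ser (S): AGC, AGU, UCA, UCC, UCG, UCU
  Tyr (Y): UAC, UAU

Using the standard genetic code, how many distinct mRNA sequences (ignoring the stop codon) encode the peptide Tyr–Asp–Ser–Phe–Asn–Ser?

Tyr: 2 codons.
Asp: 2 codons.
Ser: 6 codons.
Phe: 2 codons.
Asn: 2 codons.
Ser: 6 codons.
2 × 2 × 6 × 2 × 2 × 6 = 576.

576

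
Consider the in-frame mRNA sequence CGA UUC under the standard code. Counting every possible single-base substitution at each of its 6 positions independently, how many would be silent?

Codon 1 (CGA, Arg): 4 synonymous substitutions.
Codon 2 (UUC, Phe): 1 synonymous substitution.
Total: 4 + 1 = 5.

5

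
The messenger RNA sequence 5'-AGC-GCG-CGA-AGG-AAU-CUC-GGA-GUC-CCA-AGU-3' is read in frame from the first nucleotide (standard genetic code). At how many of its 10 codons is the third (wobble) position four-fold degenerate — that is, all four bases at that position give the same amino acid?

6

Codon 1 AGC (Ser): third position 2-fold.
Codon 2 GCG (Ala): third position 4-fold.
Codon 3 CGA (Arg): third position 4-fold.
Codon 4 AGG (Arg): third position 2-fold.
Codon 5 AAU (Asn): third position 2-fold.
Codon 6 CUC (Leu): third position 4-fold.
Codon 7 GGA (Gly): third position 4-fold.
Codon 8 GUC (Val): third position 4-fold.
Codon 9 CCA (Pro): third position 4-fold.
Codon 10 AGU (Ser): third position 2-fold.
Four-fold degenerate third positions: 6.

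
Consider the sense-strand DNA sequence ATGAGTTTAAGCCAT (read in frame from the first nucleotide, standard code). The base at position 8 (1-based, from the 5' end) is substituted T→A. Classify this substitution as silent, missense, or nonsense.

nonsense

Position 8 falls in codon 3: TTA → Leu.
After the substitution the codon is TAA → Stop.
The new codon is a stop codon, so this is a nonsense mutation.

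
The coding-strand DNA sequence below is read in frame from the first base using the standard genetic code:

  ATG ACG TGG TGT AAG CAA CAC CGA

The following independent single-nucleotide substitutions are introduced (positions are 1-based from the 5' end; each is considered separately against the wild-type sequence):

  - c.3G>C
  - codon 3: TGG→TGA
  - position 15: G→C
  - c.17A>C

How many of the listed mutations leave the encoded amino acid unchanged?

Codon 1: ATG (Met) → ATC (Ile) — missense.
Codon 3: TGG (Trp) → TGA (Stop) — nonsense.
Codon 5: AAG (Lys) → AAC (Asn) — missense.
Codon 6: CAA (Gln) → CCA (Pro) — missense.
Synonymous: 0 of 4.

0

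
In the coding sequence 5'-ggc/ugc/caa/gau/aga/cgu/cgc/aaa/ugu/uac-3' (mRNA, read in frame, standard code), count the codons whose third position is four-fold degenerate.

3

Codon 1 GGC (Gly): third position 4-fold.
Codon 2 UGC (Cys): third position 2-fold.
Codon 3 CAA (Gln): third position 2-fold.
Codon 4 GAU (Asp): third position 2-fold.
Codon 5 AGA (Arg): third position 2-fold.
Codon 6 CGU (Arg): third position 4-fold.
Codon 7 CGC (Arg): third position 4-fold.
Codon 8 AAA (Lys): third position 2-fold.
Codon 9 UGU (Cys): third position 2-fold.
Codon 10 UAC (Tyr): third position 2-fold.
Four-fold degenerate third positions: 3.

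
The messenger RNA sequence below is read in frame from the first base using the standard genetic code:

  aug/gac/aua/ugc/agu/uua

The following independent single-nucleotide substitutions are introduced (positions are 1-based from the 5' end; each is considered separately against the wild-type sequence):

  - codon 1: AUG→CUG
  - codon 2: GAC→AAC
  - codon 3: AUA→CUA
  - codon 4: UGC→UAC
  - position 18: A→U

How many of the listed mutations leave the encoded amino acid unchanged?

Codon 1: AUG (Met) → CUG (Leu) — missense.
Codon 2: GAC (Asp) → AAC (Asn) — missense.
Codon 3: AUA (Ile) → CUA (Leu) — missense.
Codon 4: UGC (Cys) → UAC (Tyr) — missense.
Codon 6: UUA (Leu) → UUU (Phe) — missense.
Synonymous: 0 of 5.

0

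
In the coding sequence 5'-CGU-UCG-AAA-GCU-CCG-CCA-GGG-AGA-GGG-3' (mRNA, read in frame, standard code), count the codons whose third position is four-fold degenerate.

7

Codon 1 CGU (Arg): third position 4-fold.
Codon 2 UCG (Ser): third position 4-fold.
Codon 3 AAA (Lys): third position 2-fold.
Codon 4 GCU (Ala): third position 4-fold.
Codon 5 CCG (Pro): third position 4-fold.
Codon 6 CCA (Pro): third position 4-fold.
Codon 7 GGG (Gly): third position 4-fold.
Codon 8 AGA (Arg): third position 2-fold.
Codon 9 GGG (Gly): third position 4-fold.
Four-fold degenerate third positions: 7.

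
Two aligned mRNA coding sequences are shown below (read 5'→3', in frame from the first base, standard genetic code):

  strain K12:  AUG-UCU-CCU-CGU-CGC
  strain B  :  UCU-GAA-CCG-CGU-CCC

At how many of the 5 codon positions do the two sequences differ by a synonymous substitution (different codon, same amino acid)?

Codon 1: AUG Met / UCU Ser — nonsynonymous.
Codon 2: UCU Ser / GAA Glu — nonsynonymous.
Codon 3: CCU Pro / CCG Pro — synonymous.
Codon 4: CGU Arg / CGU Arg — identical.
Codon 5: CGC Arg / CCC Pro — nonsynonymous.
Synonymous differences: 1.

1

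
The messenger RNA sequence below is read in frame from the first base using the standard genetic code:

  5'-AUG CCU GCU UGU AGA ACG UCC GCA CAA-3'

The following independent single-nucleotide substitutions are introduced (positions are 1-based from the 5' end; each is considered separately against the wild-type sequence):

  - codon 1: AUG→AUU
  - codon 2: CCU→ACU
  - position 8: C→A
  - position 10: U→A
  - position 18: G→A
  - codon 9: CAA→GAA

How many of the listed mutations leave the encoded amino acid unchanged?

Codon 1: AUG (Met) → AUU (Ile) — missense.
Codon 2: CCU (Pro) → ACU (Thr) — missense.
Codon 3: GCU (Ala) → GAU (Asp) — missense.
Codon 4: UGU (Cys) → AGU (Ser) — missense.
Codon 6: ACG (Thr) → ACA (Thr) — synonymous.
Codon 9: CAA (Gln) → GAA (Glu) — missense.
Synonymous: 1 of 6.

1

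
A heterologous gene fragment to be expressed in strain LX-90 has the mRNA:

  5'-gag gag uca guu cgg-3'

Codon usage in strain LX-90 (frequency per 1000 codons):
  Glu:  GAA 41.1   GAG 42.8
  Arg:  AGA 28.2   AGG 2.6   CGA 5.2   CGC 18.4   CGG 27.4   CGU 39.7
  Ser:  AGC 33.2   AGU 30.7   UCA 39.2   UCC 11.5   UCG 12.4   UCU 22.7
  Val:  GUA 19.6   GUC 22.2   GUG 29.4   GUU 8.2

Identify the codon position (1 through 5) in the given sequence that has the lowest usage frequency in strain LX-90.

Codon 1 GAG (Glu): 42.8 per 1000.
Codon 2 GAG (Glu): 42.8 per 1000.
Codon 3 UCA (Ser): 39.2 per 1000.
Codon 4 GUU (Val): 8.2 per 1000.
Codon 5 CGG (Arg): 27.4 per 1000.
Lowest frequency is 8.2 at codon 4.

4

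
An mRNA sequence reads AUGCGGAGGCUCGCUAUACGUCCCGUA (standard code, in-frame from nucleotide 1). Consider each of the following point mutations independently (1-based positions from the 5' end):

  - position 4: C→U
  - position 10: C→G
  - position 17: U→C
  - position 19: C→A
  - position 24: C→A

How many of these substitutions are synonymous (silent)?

1

Codon 2: CGG (Arg) → UGG (Trp) — missense.
Codon 4: CUC (Leu) → GUC (Val) — missense.
Codon 6: AUA (Ile) → ACA (Thr) — missense.
Codon 7: CGU (Arg) → AGU (Ser) — missense.
Codon 8: CCC (Pro) → CCA (Pro) — synonymous.
Synonymous: 1 of 5.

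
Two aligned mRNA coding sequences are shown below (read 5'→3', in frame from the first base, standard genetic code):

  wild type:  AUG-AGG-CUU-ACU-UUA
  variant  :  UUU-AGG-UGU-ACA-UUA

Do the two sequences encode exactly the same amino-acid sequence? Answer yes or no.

Codon 1: AUG Met / UUU Phe — nonsynonymous.
Codon 2: AGG Arg / AGG Arg — identical.
Codon 3: CUU Leu / UGU Cys — nonsynonymous.
Codon 4: ACU Thr / ACA Thr — synonymous.
Codon 5: UUA Leu / UUA Leu — identical.
Nonsynonymous differences: 2 → different protein.

no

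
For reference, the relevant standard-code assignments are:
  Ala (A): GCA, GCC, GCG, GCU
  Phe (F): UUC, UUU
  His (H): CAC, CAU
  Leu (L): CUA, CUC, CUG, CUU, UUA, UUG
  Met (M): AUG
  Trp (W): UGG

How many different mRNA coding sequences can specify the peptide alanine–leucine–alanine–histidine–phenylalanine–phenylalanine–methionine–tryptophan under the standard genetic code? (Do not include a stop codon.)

Ala: 4 codons.
Leu: 6 codons.
Ala: 4 codons.
His: 2 codons.
Phe: 2 codons.
Phe: 2 codons.
Met: 1 codon.
Trp: 1 codon.
4 × 6 × 4 × 2 × 2 × 2 × 1 × 1 = 768.

768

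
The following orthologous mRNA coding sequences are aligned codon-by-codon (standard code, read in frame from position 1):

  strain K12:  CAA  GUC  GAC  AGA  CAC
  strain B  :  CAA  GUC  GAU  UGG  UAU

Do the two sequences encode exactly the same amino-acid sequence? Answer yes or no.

Codon 1: CAA Gln / CAA Gln — identical.
Codon 2: GUC Val / GUC Val — identical.
Codon 3: GAC Asp / GAU Asp — synonymous.
Codon 4: AGA Arg / UGG Trp — nonsynonymous.
Codon 5: CAC His / UAU Tyr — nonsynonymous.
Nonsynonymous differences: 2 → different protein.

no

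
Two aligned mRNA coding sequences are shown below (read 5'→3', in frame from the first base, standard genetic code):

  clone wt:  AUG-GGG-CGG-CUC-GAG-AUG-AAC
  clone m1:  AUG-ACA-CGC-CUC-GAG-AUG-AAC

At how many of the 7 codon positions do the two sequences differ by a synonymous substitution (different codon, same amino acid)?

Codon 1: AUG Met / AUG Met — identical.
Codon 2: GGG Gly / ACA Thr — nonsynonymous.
Codon 3: CGG Arg / CGC Arg — synonymous.
Codon 4: CUC Leu / CUC Leu — identical.
Codon 5: GAG Glu / GAG Glu — identical.
Codon 6: AUG Met / AUG Met — identical.
Codon 7: AAC Asn / AAC Asn — identical.
Synonymous differences: 1.

1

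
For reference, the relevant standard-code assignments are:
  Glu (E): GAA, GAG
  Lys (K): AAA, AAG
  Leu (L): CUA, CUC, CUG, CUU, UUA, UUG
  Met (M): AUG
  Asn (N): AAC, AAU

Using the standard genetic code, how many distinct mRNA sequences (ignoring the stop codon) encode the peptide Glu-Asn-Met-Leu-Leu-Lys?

288

Glu: 2 codons.
Asn: 2 codons.
Met: 1 codon.
Leu: 6 codons.
Leu: 6 codons.
Lys: 2 codons.
2 × 2 × 1 × 6 × 6 × 2 = 288.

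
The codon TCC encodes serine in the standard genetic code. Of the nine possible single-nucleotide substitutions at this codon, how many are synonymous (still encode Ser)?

3

Position 1: none → 0 synonymous.
Position 2: none → 0 synonymous.
Position 3: TCT, TCA, TCG → 3 synonymous.
Total: 0 + 0 + 3 = 3.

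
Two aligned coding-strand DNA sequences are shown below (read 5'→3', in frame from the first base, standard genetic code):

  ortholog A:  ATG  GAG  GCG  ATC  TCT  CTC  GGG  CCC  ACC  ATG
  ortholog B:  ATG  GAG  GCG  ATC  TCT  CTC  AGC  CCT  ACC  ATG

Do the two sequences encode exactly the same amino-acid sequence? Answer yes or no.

Codon 1: ATG Met / ATG Met — identical.
Codon 2: GAG Glu / GAG Glu — identical.
Codon 3: GCG Ala / GCG Ala — identical.
Codon 4: ATC Ile / ATC Ile — identical.
Codon 5: TCT Ser / TCT Ser — identical.
Codon 6: CTC Leu / CTC Leu — identical.
Codon 7: GGG Gly / AGC Ser — nonsynonymous.
Codon 8: CCC Pro / CCT Pro — synonymous.
Codon 9: ACC Thr / ACC Thr — identical.
Codon 10: ATG Met / ATG Met — identical.
Nonsynonymous differences: 1 → different protein.

no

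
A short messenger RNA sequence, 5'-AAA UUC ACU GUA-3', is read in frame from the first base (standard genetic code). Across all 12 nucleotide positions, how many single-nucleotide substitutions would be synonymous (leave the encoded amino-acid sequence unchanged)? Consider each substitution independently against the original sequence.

8

Codon 1 (AAA, Lys): 1 synonymous substitution.
Codon 2 (UUC, Phe): 1 synonymous substitution.
Codon 3 (ACU, Thr): 3 synonymous substitutions.
Codon 4 (GUA, Val): 3 synonymous substitutions.
Total: 1 + 1 + 3 + 3 = 8.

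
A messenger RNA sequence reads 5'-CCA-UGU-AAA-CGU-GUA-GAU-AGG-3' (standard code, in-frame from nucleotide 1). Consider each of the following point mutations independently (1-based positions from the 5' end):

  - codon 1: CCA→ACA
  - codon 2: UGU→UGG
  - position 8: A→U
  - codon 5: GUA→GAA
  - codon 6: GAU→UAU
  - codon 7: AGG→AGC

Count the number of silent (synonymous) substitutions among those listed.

Codon 1: CCA (Pro) → ACA (Thr) — missense.
Codon 2: UGU (Cys) → UGG (Trp) — missense.
Codon 3: AAA (Lys) → AUA (Ile) — missense.
Codon 5: GUA (Val) → GAA (Glu) — missense.
Codon 6: GAU (Asp) → UAU (Tyr) — missense.
Codon 7: AGG (Arg) → AGC (Ser) — missense.
Synonymous: 0 of 6.

0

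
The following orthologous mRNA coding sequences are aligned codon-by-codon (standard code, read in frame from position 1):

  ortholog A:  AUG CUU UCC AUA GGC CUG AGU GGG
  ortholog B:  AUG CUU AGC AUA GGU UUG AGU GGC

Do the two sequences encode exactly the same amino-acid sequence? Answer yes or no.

yes

Codon 1: AUG Met / AUG Met — identical.
Codon 2: CUU Leu / CUU Leu — identical.
Codon 3: UCC Ser / AGC Ser — synonymous.
Codon 4: AUA Ile / AUA Ile — identical.
Codon 5: GGC Gly / GGU Gly — synonymous.
Codon 6: CUG Leu / UUG Leu — synonymous.
Codon 7: AGU Ser / AGU Ser — identical.
Codon 8: GGG Gly / GGC Gly — synonymous.
Nonsynonymous differences: 0 → same protein.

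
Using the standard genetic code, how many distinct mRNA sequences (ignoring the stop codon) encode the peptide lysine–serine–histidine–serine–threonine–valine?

2304

Lys: 2 codons.
Ser: 6 codons.
His: 2 codons.
Ser: 6 codons.
Thr: 4 codons.
Val: 4 codons.
2 × 6 × 2 × 6 × 4 × 4 = 2304.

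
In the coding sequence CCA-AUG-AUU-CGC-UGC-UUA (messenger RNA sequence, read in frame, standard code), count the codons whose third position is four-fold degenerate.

2

Codon 1 CCA (Pro): third position 4-fold.
Codon 2 AUG (Met): third position 1-fold.
Codon 3 AUU (Ile): third position 3-fold.
Codon 4 CGC (Arg): third position 4-fold.
Codon 5 UGC (Cys): third position 2-fold.
Codon 6 UUA (Leu): third position 2-fold.
Four-fold degenerate third positions: 2.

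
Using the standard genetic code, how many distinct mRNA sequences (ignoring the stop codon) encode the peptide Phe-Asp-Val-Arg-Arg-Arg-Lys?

Phe: 2 codons.
Asp: 2 codons.
Val: 4 codons.
Arg: 6 codons.
Arg: 6 codons.
Arg: 6 codons.
Lys: 2 codons.
2 × 2 × 4 × 6 × 6 × 6 × 2 = 6912.

6912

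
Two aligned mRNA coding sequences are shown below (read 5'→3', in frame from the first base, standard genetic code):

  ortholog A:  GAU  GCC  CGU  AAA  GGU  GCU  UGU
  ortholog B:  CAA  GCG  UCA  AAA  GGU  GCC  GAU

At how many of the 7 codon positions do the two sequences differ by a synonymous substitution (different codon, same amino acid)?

2

Codon 1: GAU Asp / CAA Gln — nonsynonymous.
Codon 2: GCC Ala / GCG Ala — synonymous.
Codon 3: CGU Arg / UCA Ser — nonsynonymous.
Codon 4: AAA Lys / AAA Lys — identical.
Codon 5: GGU Gly / GGU Gly — identical.
Codon 6: GCU Ala / GCC Ala — synonymous.
Codon 7: UGU Cys / GAU Asp — nonsynonymous.
Synonymous differences: 2.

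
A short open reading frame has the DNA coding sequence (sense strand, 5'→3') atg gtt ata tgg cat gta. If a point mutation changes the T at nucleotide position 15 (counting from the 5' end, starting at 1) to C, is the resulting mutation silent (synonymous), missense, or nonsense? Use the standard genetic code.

Position 15 falls in codon 5: CAT → His.
After the substitution the codon is CAC → His.
Both encode His, so the change is synonymous.

silent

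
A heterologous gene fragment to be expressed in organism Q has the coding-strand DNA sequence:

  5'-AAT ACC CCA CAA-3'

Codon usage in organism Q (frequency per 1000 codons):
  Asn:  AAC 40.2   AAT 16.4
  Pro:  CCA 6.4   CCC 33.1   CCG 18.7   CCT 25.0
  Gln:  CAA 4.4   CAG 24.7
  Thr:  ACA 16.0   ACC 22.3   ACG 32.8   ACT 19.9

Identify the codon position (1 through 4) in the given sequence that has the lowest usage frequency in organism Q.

4

Codon 1 AAT (Asn): 16.4 per 1000.
Codon 2 ACC (Thr): 22.3 per 1000.
Codon 3 CCA (Pro): 6.4 per 1000.
Codon 4 CAA (Gln): 4.4 per 1000.
Lowest frequency is 4.4 at codon 4.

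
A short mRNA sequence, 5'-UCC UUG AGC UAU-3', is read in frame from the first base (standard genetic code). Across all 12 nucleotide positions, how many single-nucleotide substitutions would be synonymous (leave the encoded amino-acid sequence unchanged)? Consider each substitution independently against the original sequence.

7

Codon 1 (UCC, Ser): 3 synonymous substitutions.
Codon 2 (UUG, Leu): 2 synonymous substitutions.
Codon 3 (AGC, Ser): 1 synonymous substitution.
Codon 4 (UAU, Tyr): 1 synonymous substitution.
Total: 3 + 2 + 1 + 1 = 7.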